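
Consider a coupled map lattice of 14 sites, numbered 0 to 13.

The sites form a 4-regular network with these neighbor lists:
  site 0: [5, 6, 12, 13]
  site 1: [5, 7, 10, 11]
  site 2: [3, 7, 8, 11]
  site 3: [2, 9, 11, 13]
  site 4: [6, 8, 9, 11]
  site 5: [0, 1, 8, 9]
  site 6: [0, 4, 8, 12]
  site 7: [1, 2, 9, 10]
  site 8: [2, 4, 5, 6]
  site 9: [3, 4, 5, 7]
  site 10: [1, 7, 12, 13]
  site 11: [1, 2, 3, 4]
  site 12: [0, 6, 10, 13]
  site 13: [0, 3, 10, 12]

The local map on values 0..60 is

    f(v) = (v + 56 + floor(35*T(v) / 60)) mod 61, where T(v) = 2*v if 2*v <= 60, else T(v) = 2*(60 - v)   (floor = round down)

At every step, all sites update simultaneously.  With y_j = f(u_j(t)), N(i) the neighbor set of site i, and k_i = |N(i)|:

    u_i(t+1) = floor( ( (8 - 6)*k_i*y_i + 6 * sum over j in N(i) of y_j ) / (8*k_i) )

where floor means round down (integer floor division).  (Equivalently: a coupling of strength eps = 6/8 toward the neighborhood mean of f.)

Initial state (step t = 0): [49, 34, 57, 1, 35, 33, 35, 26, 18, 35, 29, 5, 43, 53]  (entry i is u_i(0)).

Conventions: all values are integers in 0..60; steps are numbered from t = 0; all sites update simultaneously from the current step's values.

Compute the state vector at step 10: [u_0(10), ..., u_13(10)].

Answer: [55, 55, 55, 55, 55, 55, 55, 55, 55, 55, 55, 55, 55, 55]

Derivation:
t=0: [49, 34, 57, 1, 35, 33, 35, 26, 18, 35, 29, 5, 43, 53]
t=1: [57, 47, 41, 47, 44, 53, 53, 55, 52, 57, 56, 44, 57, 56]
t=2: [55, 56, 56, 56, 56, 55, 55, 55, 56, 55, 55, 57, 55, 55]
t=3: [55, 55, 55, 55, 55, 55, 55, 55, 55, 55, 55, 55, 55, 55]
t=4: [55, 55, 55, 55, 55, 55, 55, 55, 55, 55, 55, 55, 55, 55]
t=5: [55, 55, 55, 55, 55, 55, 55, 55, 55, 55, 55, 55, 55, 55]
t=6: [55, 55, 55, 55, 55, 55, 55, 55, 55, 55, 55, 55, 55, 55]
t=7: [55, 55, 55, 55, 55, 55, 55, 55, 55, 55, 55, 55, 55, 55]
t=8: [55, 55, 55, 55, 55, 55, 55, 55, 55, 55, 55, 55, 55, 55]
t=9: [55, 55, 55, 55, 55, 55, 55, 55, 55, 55, 55, 55, 55, 55]
t=10: [55, 55, 55, 55, 55, 55, 55, 55, 55, 55, 55, 55, 55, 55]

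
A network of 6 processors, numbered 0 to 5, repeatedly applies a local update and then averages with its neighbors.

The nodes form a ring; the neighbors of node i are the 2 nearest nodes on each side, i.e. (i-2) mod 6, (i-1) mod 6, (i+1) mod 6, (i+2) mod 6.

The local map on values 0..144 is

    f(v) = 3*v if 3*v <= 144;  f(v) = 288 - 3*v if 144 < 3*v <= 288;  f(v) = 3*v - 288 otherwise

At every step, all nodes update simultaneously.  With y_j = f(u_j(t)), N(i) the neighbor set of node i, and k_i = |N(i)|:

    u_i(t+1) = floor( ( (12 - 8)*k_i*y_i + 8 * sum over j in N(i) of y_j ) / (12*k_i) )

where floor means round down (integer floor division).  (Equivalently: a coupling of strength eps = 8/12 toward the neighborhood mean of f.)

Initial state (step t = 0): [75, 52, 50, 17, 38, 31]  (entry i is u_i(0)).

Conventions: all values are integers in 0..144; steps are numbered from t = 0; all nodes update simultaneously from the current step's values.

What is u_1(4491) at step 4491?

Simulating step by step:
t=0: [75, 52, 50, 17, 38, 31]
t=1: [100, 101, 106, 96, 95, 91]
t=2: [14, 14, 15, 10, 10, 10]
t=3: [38, 38, 39, 34, 34, 34]
t=4: [110, 110, 111, 106, 106, 106]
t=5: [38, 38, 39, 34, 34, 34]

Answer: u_1(4491) = 38
Key observation: The state at step 3, [38, 38, 39, 34, 34, 34], reappears at step 5: the system is in a cycle of period 2 from step 3 on.  Therefore the state at step 4491 equals the state at step 3 + ((4491 - 3) mod 2) = 3, which is [38, 38, 39, 34, 34, 34].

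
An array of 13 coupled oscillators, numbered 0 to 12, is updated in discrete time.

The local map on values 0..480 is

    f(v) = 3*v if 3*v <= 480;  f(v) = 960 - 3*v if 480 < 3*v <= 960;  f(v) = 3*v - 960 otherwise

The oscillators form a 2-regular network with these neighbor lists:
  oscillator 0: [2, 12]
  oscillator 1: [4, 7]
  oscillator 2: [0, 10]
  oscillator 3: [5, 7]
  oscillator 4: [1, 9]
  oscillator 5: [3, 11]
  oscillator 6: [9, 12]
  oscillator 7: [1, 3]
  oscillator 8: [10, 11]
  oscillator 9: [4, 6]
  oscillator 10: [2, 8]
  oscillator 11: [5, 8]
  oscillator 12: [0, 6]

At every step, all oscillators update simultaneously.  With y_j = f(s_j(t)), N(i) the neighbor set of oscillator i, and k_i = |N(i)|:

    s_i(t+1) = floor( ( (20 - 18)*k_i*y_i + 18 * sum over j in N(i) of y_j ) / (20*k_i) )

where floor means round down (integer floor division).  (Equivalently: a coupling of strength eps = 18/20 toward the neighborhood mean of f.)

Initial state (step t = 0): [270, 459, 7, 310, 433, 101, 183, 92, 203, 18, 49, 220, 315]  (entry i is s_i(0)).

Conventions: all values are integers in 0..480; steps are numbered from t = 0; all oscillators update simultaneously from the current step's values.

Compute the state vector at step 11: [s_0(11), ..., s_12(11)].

Answer: [342, 346, 437, 284, 253, 301, 242, 224, 432, 386, 321, 223, 405]

Derivation:
t=0: [270, 459, 7, 310, 433, 101, 183, 92, 203, 18, 49, 220, 315]
t=1: [31, 318, 135, 263, 245, 178, 72, 228, 236, 342, 182, 324, 253]
t=2: [282, 226, 268, 333, 54, 124, 141, 107, 216, 205, 337, 306, 159]
t=3: [296, 245, 89, 315, 298, 73, 412, 176, 73, 297, 215, 312, 289]
t=4: [169, 246, 200, 294, 138, 39, 100, 151, 174, 160, 250, 199, 165]
t=5: [416, 412, 334, 264, 357, 210, 455, 180, 301, 369, 380, 286, 385]
t=6: [135, 266, 214, 354, 201, 154, 194, 241, 132, 246, 62, 184, 331]
t=7: [198, 283, 297, 324, 208, 275, 152, 142, 306, 352, 339, 426, 355]
t=8: [114, 354, 197, 253, 126, 162, 136, 97, 172, 366, 55, 111, 380]
t=9: [281, 311, 265, 364, 145, 287, 183, 165, 268, 367, 382, 446, 355]
t=10: [133, 407, 152, 267, 119, 239, 151, 118, 269, 394, 163, 152, 248]
t=11: [342, 346, 437, 284, 253, 301, 242, 224, 432, 386, 321, 223, 405]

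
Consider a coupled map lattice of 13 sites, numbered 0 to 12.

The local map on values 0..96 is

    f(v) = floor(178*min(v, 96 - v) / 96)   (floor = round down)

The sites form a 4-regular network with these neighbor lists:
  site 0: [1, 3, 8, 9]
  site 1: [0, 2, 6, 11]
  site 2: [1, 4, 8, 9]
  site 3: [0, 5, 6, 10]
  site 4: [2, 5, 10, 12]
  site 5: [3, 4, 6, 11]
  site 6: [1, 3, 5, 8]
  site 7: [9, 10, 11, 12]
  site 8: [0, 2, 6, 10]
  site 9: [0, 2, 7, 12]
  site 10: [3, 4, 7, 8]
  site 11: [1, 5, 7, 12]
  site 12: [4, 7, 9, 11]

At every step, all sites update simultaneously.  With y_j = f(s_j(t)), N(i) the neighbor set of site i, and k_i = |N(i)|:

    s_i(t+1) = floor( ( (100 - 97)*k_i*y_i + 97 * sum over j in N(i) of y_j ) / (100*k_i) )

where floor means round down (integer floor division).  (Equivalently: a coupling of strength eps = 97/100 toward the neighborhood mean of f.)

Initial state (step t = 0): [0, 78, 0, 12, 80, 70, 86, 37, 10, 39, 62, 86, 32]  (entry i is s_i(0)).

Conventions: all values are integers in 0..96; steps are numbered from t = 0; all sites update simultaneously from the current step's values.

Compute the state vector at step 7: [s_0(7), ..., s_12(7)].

Simulating step by step:
t=0: [0, 78, 0, 12, 80, 70, 86, 37, 10, 39, 62, 86, 32]
t=1: [35, 9, 36, 31, 42, 22, 29, 53, 20, 32, 35, 50, 47]
t=2: [42, 65, 47, 55, 64, 67, 37, 73, 61, 73, 62, 56, 75]
t=3: [60, 75, 56, 65, 60, 68, 62, 53, 73, 60, 60, 48, 53]
t=4: [51, 71, 53, 61, 67, 68, 47, 75, 66, 74, 61, 62, 75]
t=5: [52, 77, 49, 71, 57, 66, 54, 50, 77, 58, 52, 43, 48]
t=6: [47, 79, 54, 72, 77, 68, 43, 79, 80, 85, 60, 66, 76]
t=7: [32, 73, 30, 69, 57, 53, 39, 44, 75, 56, 35, 38, 35]

Answer: [32, 73, 30, 69, 57, 53, 39, 44, 75, 56, 35, 38, 35]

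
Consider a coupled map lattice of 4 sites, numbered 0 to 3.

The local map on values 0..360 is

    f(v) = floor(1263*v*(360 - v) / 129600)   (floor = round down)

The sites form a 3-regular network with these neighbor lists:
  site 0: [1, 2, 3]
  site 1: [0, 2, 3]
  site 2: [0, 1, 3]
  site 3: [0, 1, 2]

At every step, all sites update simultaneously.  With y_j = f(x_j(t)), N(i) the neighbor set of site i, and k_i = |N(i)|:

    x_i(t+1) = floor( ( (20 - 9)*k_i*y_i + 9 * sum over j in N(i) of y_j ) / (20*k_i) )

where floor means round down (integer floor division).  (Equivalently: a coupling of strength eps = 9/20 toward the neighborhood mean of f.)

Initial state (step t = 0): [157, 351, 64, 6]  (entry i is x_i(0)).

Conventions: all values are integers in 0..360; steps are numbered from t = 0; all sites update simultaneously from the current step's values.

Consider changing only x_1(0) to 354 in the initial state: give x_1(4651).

Answer: x_1(4651) = 180
Key observation: The state at step 28, [315, 315, 315, 315], reappears at step 32: the system is in a cycle of period 4 from step 28 on.  Therefore the state at step 4651 equals the state at step 28 + ((4651 - 28) mod 4) = 31, which is [180, 180, 180, 180].

Derivation:
t=0: [157, 354, 64, 6]
t=1: [204, 88, 153, 88]
t=2: [286, 255, 285, 255]
t=3: [222, 244, 223, 244]
t=4: [290, 281, 290, 281]
t=5: [202, 210, 202, 210]
t=6: [309, 307, 309, 307]
t=7: [154, 156, 154, 156]
t=8: [309, 309, 309, 309]
t=9: [153, 153, 153, 153]
t=10: [308, 308, 308, 308]
t=11: [156, 156, 156, 156]
t=12: [310, 310, 310, 310]
t=13: [151, 151, 151, 151]
t=14: [307, 307, 307, 307]
t=15: [158, 158, 158, 158]
t=16: [311, 311, 311, 311]
t=17: [148, 148, 148, 148]
t=18: [305, 305, 305, 305]
t=19: [163, 163, 163, 163]
t=20: [312, 312, 312, 312]
t=21: [145, 145, 145, 145]
t=22: [303, 303, 303, 303]
t=23: [168, 168, 168, 168]
t=24: [314, 314, 314, 314]
t=25: [140, 140, 140, 140]
t=26: [300, 300, 300, 300]
t=27: [175, 175, 175, 175]
t=28: [315, 315, 315, 315]
t=29: [138, 138, 138, 138]
t=30: [298, 298, 298, 298]
t=31: [180, 180, 180, 180]
t=32: [315, 315, 315, 315]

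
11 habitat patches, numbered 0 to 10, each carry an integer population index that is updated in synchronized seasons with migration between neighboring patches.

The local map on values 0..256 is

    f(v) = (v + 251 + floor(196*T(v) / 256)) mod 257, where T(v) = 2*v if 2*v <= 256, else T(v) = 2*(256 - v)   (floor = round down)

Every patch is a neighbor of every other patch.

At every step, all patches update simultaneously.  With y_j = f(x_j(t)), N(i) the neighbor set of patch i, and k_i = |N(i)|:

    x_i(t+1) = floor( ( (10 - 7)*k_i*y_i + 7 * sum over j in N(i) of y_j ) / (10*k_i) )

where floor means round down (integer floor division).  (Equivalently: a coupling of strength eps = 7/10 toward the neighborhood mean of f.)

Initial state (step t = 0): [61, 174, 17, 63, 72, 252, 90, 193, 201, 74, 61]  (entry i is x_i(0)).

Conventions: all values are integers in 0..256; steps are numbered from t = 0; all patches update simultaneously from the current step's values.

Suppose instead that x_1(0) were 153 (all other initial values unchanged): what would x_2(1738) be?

Answer: x_2(1738) = 4
Key observation: The state at step 19, [4, 4, 4, 4, 4, 4, 4, 4, 4, 4, 4], reappears at step 20: the system is in a cycle of period 1 from step 19 on.  Therefore the state at step 1738 equals the state at step 19 + ((1738 - 19) mod 1) = 19, which is [4, 4, 4, 4, 4, 4, 4, 4, 4, 4, 4].

Derivation:
t=0: [61, 153, 17, 63, 72, 252, 90, 193, 201, 74, 61]
t=1: [132, 109, 107, 133, 139, 156, 149, 104, 103, 140, 132]
t=2: [58, 48, 47, 58, 58, 56, 56, 45, 103, 57, 58]
t=3: [141, 135, 134, 141, 141, 139, 139, 133, 167, 140, 141]
t=4: [53, 54, 54, 53, 53, 54, 54, 54, 50, 53, 53]
t=5: [128, 128, 128, 128, 128, 128, 128, 128, 126, 128, 128]
t=6: [60, 60, 60, 60, 60, 60, 60, 60, 59, 60, 60]
t=7: [144, 144, 144, 144, 144, 144, 144, 144, 144, 144, 144]
t=8: [52, 52, 52, 52, 52, 52, 52, 52, 52, 52, 52]
t=9: [125, 125, 125, 125, 125, 125, 125, 125, 125, 125, 125]
t=10: [53, 53, 53, 53, 53, 53, 53, 53, 53, 53, 53]
t=11: [128, 128, 128, 128, 128, 128, 128, 128, 128, 128, 128]
t=12: [61, 61, 61, 61, 61, 61, 61, 61, 61, 61, 61]
t=13: [148, 148, 148, 148, 148, 148, 148, 148, 148, 148, 148]
t=14: [50, 50, 50, 50, 50, 50, 50, 50, 50, 50, 50]
t=15: [120, 120, 120, 120, 120, 120, 120, 120, 120, 120, 120]
t=16: [40, 40, 40, 40, 40, 40, 40, 40, 40, 40, 40]
t=17: [95, 95, 95, 95, 95, 95, 95, 95, 95, 95, 95]
t=18: [234, 234, 234, 234, 234, 234, 234, 234, 234, 234, 234]
t=19: [4, 4, 4, 4, 4, 4, 4, 4, 4, 4, 4]
t=20: [4, 4, 4, 4, 4, 4, 4, 4, 4, 4, 4]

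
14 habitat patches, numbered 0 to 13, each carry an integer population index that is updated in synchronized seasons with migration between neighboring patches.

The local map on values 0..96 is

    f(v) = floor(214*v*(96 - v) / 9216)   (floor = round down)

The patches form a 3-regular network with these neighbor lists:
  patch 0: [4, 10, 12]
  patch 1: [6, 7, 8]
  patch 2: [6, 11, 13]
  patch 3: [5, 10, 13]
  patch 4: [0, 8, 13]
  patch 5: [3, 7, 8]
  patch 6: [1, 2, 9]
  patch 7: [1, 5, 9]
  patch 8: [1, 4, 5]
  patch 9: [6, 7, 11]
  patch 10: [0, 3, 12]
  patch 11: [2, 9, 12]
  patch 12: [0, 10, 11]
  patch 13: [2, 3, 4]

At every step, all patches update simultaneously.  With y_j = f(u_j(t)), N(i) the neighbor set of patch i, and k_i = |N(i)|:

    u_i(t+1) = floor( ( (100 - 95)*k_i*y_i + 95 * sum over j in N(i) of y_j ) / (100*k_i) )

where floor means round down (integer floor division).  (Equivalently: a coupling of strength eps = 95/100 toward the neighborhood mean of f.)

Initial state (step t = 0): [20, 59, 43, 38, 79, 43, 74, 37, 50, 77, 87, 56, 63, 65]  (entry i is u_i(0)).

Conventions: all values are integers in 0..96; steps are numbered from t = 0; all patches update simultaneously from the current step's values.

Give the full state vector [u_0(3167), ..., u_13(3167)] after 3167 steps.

Answer: [53, 52, 52, 53, 53, 52, 52, 52, 52, 52, 53, 52, 53, 52]
Key observation: The state at step 3, [53, 52, 52, 53, 53, 52, 52, 52, 52, 52, 53, 52, 53, 52], reappears at step 5: the system is in a cycle of period 2 from step 3 on.  Therefore the state at step 3167 equals the state at step 3 + ((3167 - 3) mod 2) = 3, which is [53, 52, 52, 53, 53, 52, 52, 52, 52, 52, 53, 52, 53, 52].

Derivation:
t=0: [20, 59, 43, 38, 79, 43, 74, 37, 50, 77, 87, 56, 63, 65]
t=1: [32, 46, 45, 39, 43, 51, 44, 45, 44, 45, 43, 44, 35, 44]
t=2: [50, 53, 53, 52, 51, 52, 53, 53, 52, 53, 49, 51, 50, 52]
t=3: [53, 52, 52, 53, 53, 52, 52, 52, 52, 52, 53, 52, 53, 52]
t=4: [52, 53, 53, 52, 52, 52, 53, 53, 52, 53, 52, 52, 52, 52]
t=5: [53, 52, 52, 53, 53, 52, 52, 52, 52, 52, 53, 52, 53, 52]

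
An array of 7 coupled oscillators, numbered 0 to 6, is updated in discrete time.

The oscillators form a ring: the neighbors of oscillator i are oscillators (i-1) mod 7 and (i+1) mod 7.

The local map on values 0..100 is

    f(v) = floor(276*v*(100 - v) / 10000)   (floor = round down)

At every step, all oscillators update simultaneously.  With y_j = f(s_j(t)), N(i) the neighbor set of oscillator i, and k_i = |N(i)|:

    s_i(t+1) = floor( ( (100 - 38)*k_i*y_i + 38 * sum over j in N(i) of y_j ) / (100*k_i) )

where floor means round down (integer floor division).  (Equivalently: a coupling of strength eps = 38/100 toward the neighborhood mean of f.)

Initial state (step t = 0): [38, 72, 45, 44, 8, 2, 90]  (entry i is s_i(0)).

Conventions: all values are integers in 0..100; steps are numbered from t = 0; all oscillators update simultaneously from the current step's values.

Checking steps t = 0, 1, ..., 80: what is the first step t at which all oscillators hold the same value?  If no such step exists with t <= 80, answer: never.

Simulating step by step:
t=0: [38, 72, 45, 44, 8, 2, 90]  (not all equal)
t=1: [55, 59, 65, 58, 26, 11, 28]  (not all equal)
t=2: [65, 65, 63, 63, 50, 37, 52]  (not all equal)
t=3: [63, 62, 63, 64, 67, 65, 66]  (not all equal)
t=4: [63, 64, 64, 62, 61, 61, 61]  (not all equal)
t=5: [64, 63, 63, 64, 65, 65, 64]  (not all equal)
t=6: [63, 63, 63, 63, 62, 62, 62]  (not all equal)
t=7: [64, 64, 64, 64, 64, 65, 64]  (not all equal)
t=8: [63, 63, 63, 63, 62, 62, 62]  (not all equal)

Answer: never
Key observation: The state at step 6 reappears at step 8 — the system is in a cycle of period 2 from step 6 on.  No step 0..8 is synchronized, and the cycle repeats forever, so no step up to 80 (or ever) has all oscillators equal.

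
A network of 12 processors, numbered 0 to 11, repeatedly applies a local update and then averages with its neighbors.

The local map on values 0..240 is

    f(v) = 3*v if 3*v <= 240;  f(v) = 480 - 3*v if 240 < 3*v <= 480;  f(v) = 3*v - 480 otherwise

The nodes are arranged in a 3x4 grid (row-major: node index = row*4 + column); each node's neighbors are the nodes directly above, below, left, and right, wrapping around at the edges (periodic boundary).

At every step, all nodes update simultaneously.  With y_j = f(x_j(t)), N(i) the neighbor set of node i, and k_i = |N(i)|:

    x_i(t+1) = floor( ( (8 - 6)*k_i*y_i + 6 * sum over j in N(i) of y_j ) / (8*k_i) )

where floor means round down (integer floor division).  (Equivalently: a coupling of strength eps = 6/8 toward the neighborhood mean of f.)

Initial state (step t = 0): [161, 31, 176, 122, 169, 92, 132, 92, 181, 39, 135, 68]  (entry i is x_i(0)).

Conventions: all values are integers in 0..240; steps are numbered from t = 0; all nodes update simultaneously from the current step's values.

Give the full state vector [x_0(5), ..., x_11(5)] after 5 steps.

Answer: [45, 61, 52, 39, 48, 77, 56, 52, 47, 76, 55, 52]

Derivation:
t=0: [161, 31, 176, 122, 169, 92, 132, 92, 181, 39, 135, 68]
t=1: [56, 93, 80, 114, 95, 111, 120, 131, 81, 110, 103, 136]
t=2: [186, 182, 178, 140, 168, 161, 150, 120, 168, 179, 151, 136]
t=3: [52, 52, 47, 75, 48, 33, 45, 64, 49, 36, 46, 61]
t=4: [165, 133, 157, 182, 147, 126, 140, 176, 147, 128, 140, 177]
t=5: [45, 61, 52, 39, 48, 77, 56, 52, 47, 76, 55, 52]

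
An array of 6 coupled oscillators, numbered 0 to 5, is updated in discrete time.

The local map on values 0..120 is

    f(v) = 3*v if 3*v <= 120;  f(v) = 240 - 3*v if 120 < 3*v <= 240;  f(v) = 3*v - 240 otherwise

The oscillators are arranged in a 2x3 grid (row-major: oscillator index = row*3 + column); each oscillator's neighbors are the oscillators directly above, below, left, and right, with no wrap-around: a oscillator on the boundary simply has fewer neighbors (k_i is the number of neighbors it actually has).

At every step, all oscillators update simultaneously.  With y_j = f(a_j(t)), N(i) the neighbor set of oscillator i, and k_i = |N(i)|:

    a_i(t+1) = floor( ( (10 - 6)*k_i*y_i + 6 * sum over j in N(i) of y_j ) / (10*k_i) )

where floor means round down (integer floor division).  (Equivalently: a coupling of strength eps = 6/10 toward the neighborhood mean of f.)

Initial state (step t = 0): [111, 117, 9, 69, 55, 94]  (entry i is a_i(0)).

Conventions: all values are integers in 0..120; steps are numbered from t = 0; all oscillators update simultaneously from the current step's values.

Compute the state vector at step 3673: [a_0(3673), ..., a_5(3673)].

Simulating step by step:
t=0: [111, 117, 9, 69, 55, 94]
t=1: [80, 83, 56, 63, 67, 47]
t=2: [18, 25, 61, 32, 47, 72]
t=3: [72, 72, 52, 84, 78, 56]
t=4: [20, 32, 62, 13, 24, 55]
t=5: [64, 75, 72, 55, 70, 67]
t=6: [46, 26, 25, 53, 37, 31]
t=7: [88, 88, 81, 96, 94, 93]
t=8: [31, 23, 20, 39, 39, 29]
t=9: [93, 81, 70, 109, 101, 87]
t=10: [42, 27, 19, 65, 47, 36]
t=11: [83, 86, 79, 81, 86, 90]
t=12: [9, 13, 15, 9, 17, 18]
t=13: [30, 40, 45, 34, 44, 50]
t=14: [102, 108, 105, 100, 105, 99]
t=15: [69, 76, 72, 66, 70, 67]
t=16: [29, 22, 24, 35, 30, 31]
t=17: [86, 76, 76, 95, 88, 85]
t=18: [24, 15, 12, 30, 24, 16]
t=19: [69, 54, 42, 79, 65, 51]
t=20: [37, 69, 95, 24, 51, 82]
t=21: [75, 61, 29, 88, 57, 42]
t=22: [30, 57, 86, 34, 66, 92]
t=23: [87, 57, 38, 80, 58, 32]
t=24: [29, 67, 95, 26, 59, 92]
t=25: [69, 54, 40, 76, 55, 46]
t=26: [40, 76, 102, 37, 68, 99]
t=27: [84, 49, 47, 91, 50, 53]
t=28: [42, 77, 91, 43, 77, 89]
t=29: [81, 34, 24, 81, 33, 23]
t=30: [32, 75, 80, 31, 74, 78]
t=31: [70, 28, 6, 71, 30, 7]
t=32: [45, 61, 38, 46, 62, 40]
t=33: [89, 77, 98, 88, 77, 98]
t=34: [20, 21, 40, 20, 21, 40]
t=35: [60, 73, 102, 60, 73, 102]
t=36: [48, 37, 52, 48, 37, 52]
t=37: [100, 102, 92, 100, 102, 92]
t=38: [61, 58, 45, 61, 58, 45]
t=39: [59, 72, 93, 59, 72, 93]
t=40: [51, 34, 34, 51, 34, 34]
t=41: [91, 99, 102, 91, 99, 102]
t=42: [40, 54, 63, 40, 54, 63]
t=43: [107, 81, 59, 107, 81, 59]
t=44: [57, 30, 45, 57, 30, 45]
t=45: [75, 88, 100, 75, 88, 100]
t=46: [17, 29, 49, 17, 29, 49]
t=47: [61, 81, 91, 61, 81, 91]
t=48: [40, 19, 24, 40, 19, 24]
t=49: [101, 72, 67, 101, 72, 67]
t=50: [51, 34, 34, 51, 34, 34]

Answer: [107, 81, 59, 107, 81, 59]
Key observation: The state at step 40, [51, 34, 34, 51, 34, 34], reappears at step 50: the system is in a cycle of period 10 from step 40 on.  Therefore the state at step 3673 equals the state at step 40 + ((3673 - 40) mod 10) = 43, which is [107, 81, 59, 107, 81, 59].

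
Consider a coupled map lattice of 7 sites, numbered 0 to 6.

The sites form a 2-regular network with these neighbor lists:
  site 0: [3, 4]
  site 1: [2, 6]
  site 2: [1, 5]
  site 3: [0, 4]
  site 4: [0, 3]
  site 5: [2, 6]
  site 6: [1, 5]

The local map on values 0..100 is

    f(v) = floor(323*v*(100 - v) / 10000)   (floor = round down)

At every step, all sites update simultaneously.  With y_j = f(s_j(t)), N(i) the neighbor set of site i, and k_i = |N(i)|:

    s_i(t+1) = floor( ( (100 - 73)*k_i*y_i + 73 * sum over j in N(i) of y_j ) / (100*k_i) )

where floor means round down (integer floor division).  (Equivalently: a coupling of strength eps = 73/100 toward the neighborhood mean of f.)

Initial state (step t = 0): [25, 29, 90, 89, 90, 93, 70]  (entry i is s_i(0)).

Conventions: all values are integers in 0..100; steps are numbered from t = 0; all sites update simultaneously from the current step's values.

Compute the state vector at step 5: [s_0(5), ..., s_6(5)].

Answer: [53, 53, 53, 53, 53, 53, 53]

Derivation:
t=0: [25, 29, 90, 89, 90, 93, 70]
t=1: [38, 52, 39, 40, 41, 40, 49]
t=2: [77, 78, 77, 77, 76, 77, 78]
t=3: [57, 55, 56, 57, 57, 56, 55]
t=4: [79, 79, 79, 79, 79, 79, 79]
t=5: [53, 53, 53, 53, 53, 53, 53]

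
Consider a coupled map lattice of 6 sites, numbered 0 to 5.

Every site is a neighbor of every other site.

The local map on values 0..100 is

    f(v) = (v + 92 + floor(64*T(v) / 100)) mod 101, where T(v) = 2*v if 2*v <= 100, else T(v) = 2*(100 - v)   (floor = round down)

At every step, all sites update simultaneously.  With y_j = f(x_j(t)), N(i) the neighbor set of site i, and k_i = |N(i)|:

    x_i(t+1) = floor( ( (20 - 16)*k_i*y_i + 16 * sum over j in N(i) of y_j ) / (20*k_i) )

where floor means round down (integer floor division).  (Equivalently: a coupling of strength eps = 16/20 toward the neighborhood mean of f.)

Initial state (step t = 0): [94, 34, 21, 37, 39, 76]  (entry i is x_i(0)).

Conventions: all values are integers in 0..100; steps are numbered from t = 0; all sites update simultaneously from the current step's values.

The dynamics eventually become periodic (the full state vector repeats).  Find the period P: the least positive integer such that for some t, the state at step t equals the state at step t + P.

Simulating step by step:
t=0: [94, 34, 21, 37, 39, 76]
t=1: [75, 74, 73, 74, 75, 75]
t=2: [98, 98, 98, 98, 98, 98]
t=3: [91, 91, 91, 91, 91, 91]
t=4: [93, 93, 93, 93, 93, 93]
t=5: [92, 92, 92, 92, 92, 92]
t=6: [93, 93, 93, 93, 93, 93]

Answer: 2
Key observation: The state at step 4, [93, 93, 93, 93, 93, 93], reappears at step 6 — and no state repeats earlier — so the cycle the system enters has period 2.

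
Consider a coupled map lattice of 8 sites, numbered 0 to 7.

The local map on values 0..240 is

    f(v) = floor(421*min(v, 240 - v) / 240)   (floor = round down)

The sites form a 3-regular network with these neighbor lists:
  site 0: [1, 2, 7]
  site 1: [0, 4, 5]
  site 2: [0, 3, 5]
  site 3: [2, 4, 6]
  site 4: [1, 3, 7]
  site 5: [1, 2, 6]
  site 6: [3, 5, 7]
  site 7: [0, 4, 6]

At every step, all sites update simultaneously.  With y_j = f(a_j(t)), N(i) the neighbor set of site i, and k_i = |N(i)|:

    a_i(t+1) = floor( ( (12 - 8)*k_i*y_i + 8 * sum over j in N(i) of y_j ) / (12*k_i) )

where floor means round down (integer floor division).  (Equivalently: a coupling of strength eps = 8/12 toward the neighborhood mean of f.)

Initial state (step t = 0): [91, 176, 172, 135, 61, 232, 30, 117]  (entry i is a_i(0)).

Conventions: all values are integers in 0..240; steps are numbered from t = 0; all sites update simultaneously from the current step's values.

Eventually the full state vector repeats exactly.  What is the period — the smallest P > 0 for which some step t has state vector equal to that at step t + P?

Answer: 10
Key observation: The state at step 31, [192, 192, 194, 196, 194, 194, 196, 194], reappears at step 41 — and no state repeats earlier — so the cycle the system enters has period 10.

Derivation:
t=0: [91, 176, 172, 135, 61, 232, 30, 117]
t=1: [149, 99, 119, 123, 147, 67, 106, 139]
t=2: [177, 155, 176, 191, 177, 164, 172, 171]
t=3: [121, 128, 110, 104, 115, 128, 115, 115]
t=4: [200, 199, 194, 192, 195, 196, 195, 202]
t=5: [71, 73, 78, 80, 75, 76, 76, 72]
t=6: [128, 128, 133, 135, 131, 132, 133, 128]
t=7: [194, 193, 188, 186, 191, 189, 188, 192]
t=8: [83, 83, 88, 90, 86, 88, 89, 84]
t=9: [147, 148, 152, 154, 149, 152, 153, 149]
t=10: [159, 159, 155, 153, 157, 155, 153, 158]
t=11: [143, 144, 148, 149, 145, 148, 149, 145]
t=12: [166, 166, 162, 161, 164, 162, 161, 165]
t=13: [131, 131, 134, 136, 132, 134, 136, 132]
t=14: [189, 189, 185, 184, 187, 185, 184, 187]
t=15: [91, 91, 94, 96, 92, 94, 96, 92]
t=16: [160, 160, 163, 165, 162, 163, 165, 162]
t=17: [138, 138, 135, 133, 135, 135, 133, 135]
t=18: [180, 180, 183, 185, 183, 183, 185, 183]
t=19: [102, 102, 99, 97, 99, 99, 97, 99]
t=20: [175, 175, 173, 171, 173, 173, 171, 173]
t=21: [115, 115, 117, 119, 117, 117, 119, 117]
t=22: [202, 202, 204, 206, 204, 204, 206, 204]
t=23: [64, 64, 62, 60, 62, 62, 60, 62]
t=24: [110, 110, 108, 106, 108, 108, 106, 108]
t=25: [190, 190, 188, 186, 188, 188, 186, 188]
t=26: [88, 88, 90, 92, 90, 90, 92, 90]
t=27: [155, 155, 157, 159, 157, 157, 159, 157]
t=28: [147, 147, 145, 143, 145, 145, 143, 145]
t=29: [164, 164, 166, 168, 166, 166, 168, 166]
t=30: [131, 131, 129, 127, 129, 129, 127, 129]
t=31: [192, 192, 194, 196, 194, 194, 196, 194]
t=32: [82, 82, 80, 78, 80, 80, 78, 80]
t=33: [141, 141, 139, 137, 139, 139, 137, 139]
t=34: [174, 174, 176, 178, 176, 176, 178, 176]
t=35: [113, 113, 111, 109, 111, 111, 109, 111]
t=36: [196, 196, 194, 192, 194, 194, 192, 194]
t=37: [78, 78, 80, 82, 80, 80, 82, 80]
t=38: [137, 137, 139, 141, 139, 139, 141, 139]
t=39: [178, 178, 176, 174, 176, 176, 174, 176]
t=40: [109, 109, 111, 113, 111, 111, 113, 111]
t=41: [192, 192, 194, 196, 194, 194, 196, 194]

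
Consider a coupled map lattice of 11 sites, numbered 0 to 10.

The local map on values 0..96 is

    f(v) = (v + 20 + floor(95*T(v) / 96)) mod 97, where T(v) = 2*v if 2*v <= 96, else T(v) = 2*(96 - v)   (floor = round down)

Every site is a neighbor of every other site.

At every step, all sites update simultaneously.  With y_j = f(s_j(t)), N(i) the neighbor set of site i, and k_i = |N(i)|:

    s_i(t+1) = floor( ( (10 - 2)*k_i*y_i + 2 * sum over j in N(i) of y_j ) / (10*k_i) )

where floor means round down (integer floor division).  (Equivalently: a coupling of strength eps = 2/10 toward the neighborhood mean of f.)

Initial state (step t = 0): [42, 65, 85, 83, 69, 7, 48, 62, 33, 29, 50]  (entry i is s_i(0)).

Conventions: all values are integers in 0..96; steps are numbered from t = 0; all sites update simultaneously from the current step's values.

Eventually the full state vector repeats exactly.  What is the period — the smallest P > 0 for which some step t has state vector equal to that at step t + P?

Simulating step by step:
t=0: [42, 65, 85, 83, 69, 7, 48, 62, 33, 29, 50]
t=1: [46, 47, 31, 33, 44, 40, 60, 49, 25, 16, 59]
t=2: [58, 60, 23, 28, 53, 44, 53, 62, 85, 64, 54]
t=3: [55, 53, 80, 16, 59, 53, 59, 51, 34, 50, 58]
t=4: [58, 59, 38, 64, 54, 59, 54, 61, 30, 61, 55]
t=5: [54, 53, 39, 49, 57, 53, 57, 52, 20, 52, 57]
t=6: [60, 60, 43, 63, 57, 60, 57, 61, 74, 61, 57]
t=7: [53, 53, 51, 51, 56, 53, 56, 52, 42, 52, 56]
t=8: [60, 60, 62, 62, 58, 60, 58, 61, 50, 61, 58]
t=9: [54, 54, 52, 52, 55, 54, 55, 53, 62, 53, 55]
t=10: [59, 59, 61, 61, 59, 59, 59, 60, 53, 60, 59]
t=11: [55, 55, 53, 53, 55, 55, 55, 54, 59, 54, 55]
t=12: [59, 59, 60, 60, 59, 59, 59, 59, 55, 59, 59]
t=13: [55, 55, 54, 54, 55, 55, 55, 55, 58, 55, 55]
t=14: [58, 58, 59, 59, 58, 58, 58, 58, 56, 58, 58]
t=15: [56, 56, 55, 55, 56, 56, 56, 56, 57, 56, 56]
t=16: [58, 58, 58, 58, 58, 58, 58, 58, 57, 58, 58]
t=17: [56, 56, 56, 56, 56, 56, 56, 56, 56, 56, 56]
t=18: [58, 58, 58, 58, 58, 58, 58, 58, 58, 58, 58]
t=19: [56, 56, 56, 56, 56, 56, 56, 56, 56, 56, 56]

Answer: 2
Key observation: The state at step 17, [56, 56, 56, 56, 56, 56, 56, 56, 56, 56, 56], reappears at step 19 — and no state repeats earlier — so the cycle the system enters has period 2.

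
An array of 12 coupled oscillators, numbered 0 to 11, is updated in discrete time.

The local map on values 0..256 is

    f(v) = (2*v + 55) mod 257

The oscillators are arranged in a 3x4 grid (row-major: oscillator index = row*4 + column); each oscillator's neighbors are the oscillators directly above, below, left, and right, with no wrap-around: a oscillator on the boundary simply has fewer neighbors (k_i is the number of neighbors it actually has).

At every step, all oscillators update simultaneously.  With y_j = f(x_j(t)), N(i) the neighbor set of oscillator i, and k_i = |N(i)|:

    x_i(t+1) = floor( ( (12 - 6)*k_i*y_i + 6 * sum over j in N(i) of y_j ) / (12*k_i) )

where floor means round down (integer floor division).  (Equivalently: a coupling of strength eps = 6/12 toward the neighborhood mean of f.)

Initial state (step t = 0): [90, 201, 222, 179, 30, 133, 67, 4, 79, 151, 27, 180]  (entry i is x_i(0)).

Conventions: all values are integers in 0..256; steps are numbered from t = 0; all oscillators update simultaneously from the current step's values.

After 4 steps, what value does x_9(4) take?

Answer: x_9(4) = 148

Derivation:
t=0: [90, 201, 222, 179, 30, 133, 67, 4, 79, 151, 27, 180]
t=1: [196, 190, 211, 154, 142, 107, 154, 115, 160, 114, 129, 122]
t=2: [160, 159, 175, 115, 94, 55, 92, 56, 86, 44, 57, 42]
t=3: [148, 129, 137, 92, 206, 175, 200, 151, 210, 165, 171, 153]
t=4: [113, 80, 118, 162, 181, 148, 156, 140, 193, 148, 141, 112]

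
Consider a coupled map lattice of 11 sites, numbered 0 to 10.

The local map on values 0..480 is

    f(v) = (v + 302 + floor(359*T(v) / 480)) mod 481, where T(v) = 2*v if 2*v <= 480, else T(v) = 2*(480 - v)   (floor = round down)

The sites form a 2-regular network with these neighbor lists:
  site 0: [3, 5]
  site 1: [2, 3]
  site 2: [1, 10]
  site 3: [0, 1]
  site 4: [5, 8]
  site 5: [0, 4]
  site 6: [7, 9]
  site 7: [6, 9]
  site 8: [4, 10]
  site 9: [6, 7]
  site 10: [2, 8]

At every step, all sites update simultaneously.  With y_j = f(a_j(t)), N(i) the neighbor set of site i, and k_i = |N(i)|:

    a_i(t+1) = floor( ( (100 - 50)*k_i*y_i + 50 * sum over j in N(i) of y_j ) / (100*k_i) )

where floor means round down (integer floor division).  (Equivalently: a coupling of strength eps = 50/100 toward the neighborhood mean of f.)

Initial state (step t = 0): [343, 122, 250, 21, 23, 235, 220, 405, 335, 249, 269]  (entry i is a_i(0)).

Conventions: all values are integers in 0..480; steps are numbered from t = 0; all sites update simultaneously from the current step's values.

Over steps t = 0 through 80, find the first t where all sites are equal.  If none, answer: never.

Simulating step by step:
t=0: [343, 122, 250, 21, 23, 235, 220, 405, 335, 249, 269]  (not all equal)
t=1: [374, 254, 340, 300, 374, 385, 373, 365, 377, 384, 399]  (not all equal)
t=2: [361, 396, 373, 386, 351, 350, 353, 354, 349, 352, 351]  (not all equal)
t=3: [358, 346, 353, 349, 364, 363, 363, 363, 364, 363, 361]  (not all equal)
t=4: [361, 365, 363, 364, 358, 359, 359, 359, 358, 359, 360]  (not all equal)
t=5: [359, 358, 359, 358, 360, 360, 360, 360, 360, 360, 360]  (not all equal)
t=6: [360, 360, 360, 360, 360, 360, 360, 360, 360, 360, 360]  (all equal)

Answer: 6
Key observation: Synchronization is absorbing here: once all sites are equal they stay equal, and step 6 is the first all-equal step.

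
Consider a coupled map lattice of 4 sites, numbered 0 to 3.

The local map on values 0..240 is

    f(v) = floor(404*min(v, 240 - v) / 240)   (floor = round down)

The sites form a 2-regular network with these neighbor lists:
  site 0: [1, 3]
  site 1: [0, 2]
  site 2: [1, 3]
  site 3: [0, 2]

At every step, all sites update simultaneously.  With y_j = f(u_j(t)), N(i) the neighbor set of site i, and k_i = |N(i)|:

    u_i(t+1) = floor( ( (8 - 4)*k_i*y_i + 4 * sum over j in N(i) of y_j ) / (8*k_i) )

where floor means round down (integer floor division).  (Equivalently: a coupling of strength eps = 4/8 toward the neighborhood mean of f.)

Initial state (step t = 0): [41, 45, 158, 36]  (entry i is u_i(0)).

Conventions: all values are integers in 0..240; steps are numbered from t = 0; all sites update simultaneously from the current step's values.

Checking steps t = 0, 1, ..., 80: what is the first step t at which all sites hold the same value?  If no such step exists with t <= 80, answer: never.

Answer: 38
Key observation: Synchronization is absorbing here: once all sites are equal they stay equal, and step 38 is the first all-equal step.

Derivation:
t=0: [41, 45, 158, 36]  (not all equal)
t=1: [68, 89, 102, 81]  (not all equal)
t=2: [128, 145, 156, 139]  (not all equal)
t=3: [176, 161, 152, 167]  (not all equal)
t=4: [117, 129, 137, 124]  (not all equal)
t=5: [193, 185, 181, 189]  (not all equal)
t=6: [83, 90, 93, 87]  (not all equal)
t=7: [143, 149, 152, 146]  (not all equal)
t=8: [159, 154, 151, 156]  (not all equal)
t=9: [139, 143, 145, 141]  (not all equal)
t=10: [167, 163, 161, 165]  (not all equal)
t=11: [124, 128, 129, 126]  (not all equal)
t=12: [192, 189, 187, 190]  (not all equal)
t=13: [82, 84, 86, 84]  (not all equal)
t=14: [139, 141, 142, 141]  (not all equal)
t=15: [168, 166, 165, 166]  (not all equal)
t=16: [122, 123, 125, 123]  (not all equal)
t=17: [197, 195, 194, 195]  (not all equal)
t=18: [73, 74, 76, 74]  (not all equal)
t=19: [123, 124, 125, 124]  (not all equal)
t=20: [195, 194, 194, 194]  (not all equal)
t=21: [76, 76, 77, 76]  (not all equal)
t=22: [127, 127, 128, 127]  (not all equal)
t=23: [190, 189, 189, 189]  (not all equal)
t=24: [84, 84, 85, 84]  (not all equal)
t=25: [141, 141, 142, 141]  (not all equal)
t=26: [166, 165, 165, 165]  (not all equal)
t=27: [125, 125, 126, 125]  (not all equal)
t=28: [193, 192, 192, 192]  (not all equal)
t=29: [79, 79, 80, 79]  (not all equal)
t=30: [132, 132, 133, 132]  (not all equal)
t=31: [181, 180, 180, 180]  (not all equal)
t=32: [100, 100, 101, 100]  (not all equal)
t=33: [168, 168, 169, 168]  (not all equal)
t=34: [121, 120, 120, 120]  (not all equal)
t=35: [201, 201, 202, 201]  (not all equal)
t=36: [65, 64, 64, 64]  (not all equal)
t=37: [108, 107, 107, 107]  (not all equal)
t=38: [180, 180, 180, 180]  (all equal)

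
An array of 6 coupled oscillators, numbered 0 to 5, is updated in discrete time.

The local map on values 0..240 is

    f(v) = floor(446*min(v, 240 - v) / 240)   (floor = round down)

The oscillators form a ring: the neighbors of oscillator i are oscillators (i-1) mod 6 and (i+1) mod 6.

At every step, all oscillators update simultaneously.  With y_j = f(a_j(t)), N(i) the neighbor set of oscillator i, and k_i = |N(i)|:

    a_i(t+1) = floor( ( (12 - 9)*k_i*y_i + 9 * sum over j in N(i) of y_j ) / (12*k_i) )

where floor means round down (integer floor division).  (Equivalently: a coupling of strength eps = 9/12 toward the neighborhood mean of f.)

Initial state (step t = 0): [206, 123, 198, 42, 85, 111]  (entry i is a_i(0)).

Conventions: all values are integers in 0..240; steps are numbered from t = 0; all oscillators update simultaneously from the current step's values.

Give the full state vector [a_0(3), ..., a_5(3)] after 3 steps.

Simulating step by step:
t=0: [206, 123, 198, 42, 85, 111]
t=1: [174, 107, 130, 107, 145, 134]
t=2: [178, 171, 199, 192, 191, 160]
t=3: [132, 103, 100, 84, 111, 114]

Answer: [132, 103, 100, 84, 111, 114]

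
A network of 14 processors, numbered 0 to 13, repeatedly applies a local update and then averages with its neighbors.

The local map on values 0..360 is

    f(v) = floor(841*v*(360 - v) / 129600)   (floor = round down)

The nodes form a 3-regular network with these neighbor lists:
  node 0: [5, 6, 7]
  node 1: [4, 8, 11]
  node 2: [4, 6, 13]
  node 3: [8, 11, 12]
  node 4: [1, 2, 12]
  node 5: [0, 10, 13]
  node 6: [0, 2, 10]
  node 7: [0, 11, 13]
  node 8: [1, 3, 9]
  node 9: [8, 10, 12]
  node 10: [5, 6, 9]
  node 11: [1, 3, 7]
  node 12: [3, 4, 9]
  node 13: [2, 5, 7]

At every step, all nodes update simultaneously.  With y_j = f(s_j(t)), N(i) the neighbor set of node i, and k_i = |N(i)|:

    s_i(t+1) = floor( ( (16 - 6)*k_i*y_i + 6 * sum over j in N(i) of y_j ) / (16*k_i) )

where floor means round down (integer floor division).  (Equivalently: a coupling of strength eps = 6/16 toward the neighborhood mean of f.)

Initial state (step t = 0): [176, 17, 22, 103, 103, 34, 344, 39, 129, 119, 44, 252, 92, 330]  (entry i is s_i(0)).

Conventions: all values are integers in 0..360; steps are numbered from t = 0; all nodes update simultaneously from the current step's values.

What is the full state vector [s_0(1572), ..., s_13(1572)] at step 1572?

Simulating step by step:
t=0: [176, 17, 22, 103, 103, 34, 344, 39, 129, 119, 44, 252, 92, 330]
t=1: [154, 90, 63, 172, 137, 89, 65, 106, 169, 171, 92, 146, 165, 65]
t=2: [184, 174, 131, 208, 184, 158, 138, 175, 202, 202, 160, 193, 207, 133]
t=3: [208, 209, 196, 205, 207, 205, 200, 208, 207, 206, 205, 208, 205, 198]
t=4: [205, 204, 207, 205, 205, 206, 206, 205, 205, 205, 206, 205, 205, 207]
t=5: [205, 206, 205, 206, 205, 205, 205, 205, 206, 205, 205, 206, 206, 205]
t=6: [206, 205, 206, 205, 205, 206, 206, 205, 205, 205, 206, 205, 205, 206]
t=7: [205, 206, 205, 206, 205, 205, 205, 205, 206, 205, 205, 206, 206, 205]

Answer: [206, 205, 206, 205, 205, 206, 206, 205, 205, 205, 206, 205, 205, 206]
Key observation: The state at step 5, [205, 206, 205, 206, 205, 205, 205, 205, 206, 205, 205, 206, 206, 205], reappears at step 7: the system is in a cycle of period 2 from step 5 on.  Therefore the state at step 1572 equals the state at step 5 + ((1572 - 5) mod 2) = 6, which is [206, 205, 206, 205, 205, 206, 206, 205, 205, 205, 206, 205, 205, 206].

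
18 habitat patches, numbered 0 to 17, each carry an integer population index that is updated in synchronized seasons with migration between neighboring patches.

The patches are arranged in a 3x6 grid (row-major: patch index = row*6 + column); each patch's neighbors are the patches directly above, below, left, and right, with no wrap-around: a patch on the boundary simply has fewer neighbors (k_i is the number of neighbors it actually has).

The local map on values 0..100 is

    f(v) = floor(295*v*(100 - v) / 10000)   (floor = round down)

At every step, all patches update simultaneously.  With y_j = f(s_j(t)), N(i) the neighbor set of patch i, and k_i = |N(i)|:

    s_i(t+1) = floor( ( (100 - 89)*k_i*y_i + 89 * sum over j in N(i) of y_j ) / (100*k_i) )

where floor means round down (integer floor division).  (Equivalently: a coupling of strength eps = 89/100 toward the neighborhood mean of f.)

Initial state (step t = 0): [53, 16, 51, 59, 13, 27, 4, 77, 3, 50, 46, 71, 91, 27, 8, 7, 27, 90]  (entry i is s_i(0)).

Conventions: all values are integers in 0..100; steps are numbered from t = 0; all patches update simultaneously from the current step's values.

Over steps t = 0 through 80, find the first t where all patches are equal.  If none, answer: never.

Answer: never
Key observation: The state at step 12 reappears at step 14 — the system is in a cycle of period 2 from step 12 on.  No step 0..14 is synchronized, and the cycle repeats forever, so no step up to 80 (or ever) has all patches equal.

Derivation:
t=0: [53, 16, 51, 59, 13, 27, 4, 77, 3, 50, 46, 71, 91, 27, 8, 7, 27, 90]  (not all equal)
t=1: [30, 63, 43, 60, 63, 47, 45, 31, 49, 46, 57, 53, 33, 35, 27, 47, 41, 55]  (not all equal)
t=2: [69, 65, 70, 70, 71, 70, 64, 69, 67, 72, 71, 72, 69, 62, 69, 67, 72, 72]  (not all equal)
t=3: [66, 62, 63, 60, 60, 59, 63, 66, 61, 62, 59, 59, 67, 63, 65, 60, 61, 59]  (not all equal)
t=4: [68, 66, 69, 69, 70, 70, 65, 68, 67, 70, 70, 71, 67, 66, 69, 68, 70, 70]  (not all equal)
t=5: [66, 63, 64, 61, 61, 60, 64, 65, 62, 63, 60, 60, 66, 64, 64, 61, 61, 60]  (not all equal)
t=6: [67, 66, 68, 68, 70, 70, 66, 67, 67, 69, 69, 70, 66, 66, 68, 68, 70, 70]  (not all equal)
t=7: [65, 64, 64, 62, 62, 61, 65, 65, 64, 63, 61, 61, 66, 65, 64, 62, 62, 61]  (not all equal)
t=8: [67, 67, 67, 68, 69, 69, 66, 67, 67, 68, 69, 70, 66, 66, 67, 68, 69, 69]  (not all equal)
t=9: [65, 65, 64, 64, 63, 62, 65, 65, 64, 64, 62, 62, 66, 65, 65, 64, 63, 62]  (not all equal)
t=10: [67, 67, 67, 67, 68, 68, 66, 67, 67, 67, 68, 69, 66, 66, 67, 67, 68, 68]  (not all equal)
t=11: [65, 65, 65, 64, 64, 63, 65, 65, 65, 64, 64, 63, 66, 65, 65, 64, 64, 63]  (not all equal)
t=12: [67, 67, 67, 67, 67, 67, 66, 67, 67, 67, 67, 67, 66, 66, 67, 67, 67, 67]  (not all equal)
t=13: [65, 65, 65, 65, 65, 65, 65, 65, 65, 65, 65, 65, 66, 65, 65, 65, 65, 65]  (not all equal)
t=14: [67, 67, 67, 67, 67, 67, 66, 67, 67, 67, 67, 67, 66, 66, 67, 67, 67, 67]  (not all equal)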